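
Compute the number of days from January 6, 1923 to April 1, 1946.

From January 6, 1923 to January 6, 1946: 23 years, of which 6 contain a Feb 29 — 17×365 + 6×366 = 8401 days.
January 1946: 31 − 6 = 25 days remain.
Then February 1946 (28), March (31): 28 + 31 = 59 days.
April 1, 1946: 1 day.
Residual: 85 days.
Total: 8486 days.

8486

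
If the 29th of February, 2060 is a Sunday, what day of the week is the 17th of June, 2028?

Count forward from the earlier date (June 17, 2028) to the later (February 29, 2060):
Day-of-year of June 17, 2028: 169.
Day-of-year of February 29, 2060: 60.
2028 has 366 days, so 366 − 169 = 197 days remain in 2028.
Full years 2029–2059: 24 common + 7 leap = 24×365 + 7×366 = 11322 days.
Total: 197 + 11322 + 60 = 11579 days.
11579 mod 7 = 1, so 1 day before Sunday is Saturday.

Saturday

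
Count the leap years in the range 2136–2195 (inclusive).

15

Years divisible by 4: 2136, 2140, …, 2192 — 15 in all.
No century exceptions apply. Count: 15.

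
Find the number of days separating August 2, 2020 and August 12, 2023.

Day-of-year of August 2, 2020: 215.
Day-of-year of August 12, 2023: 224.
2020 has 366 days, so 366 − 215 = 151 days remain in 2020.
Full years: 2021: 365; 2022: 365. Sum = 730.
Total: 151 + 730 + 224 = 1105 days.

1105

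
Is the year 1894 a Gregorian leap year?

No

1894 is not a leap year.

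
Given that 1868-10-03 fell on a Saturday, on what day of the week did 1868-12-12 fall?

Saturday

October 1868: 31 − 3 = 28 days remain.
Then November (30): 30 days.
December 1–12, 1868: 12 days.
Total: 28 + 30 + 12 = 70 days.
70 is a multiple of 7, so 1868-12-12 falls on the same weekday: Saturday.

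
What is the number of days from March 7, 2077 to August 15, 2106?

10752

Day-of-year of March 7, 2077: 66.
Day-of-year of August 15, 2106: 227.
2077 has 365 days, so 365 − 66 = 299 days remain in 2077.
Full years 2078–2105: 22 common + 6 leap = 22×365 + 6×366 = 10226 days.
Total: 299 + 10226 + 227 = 10752 days.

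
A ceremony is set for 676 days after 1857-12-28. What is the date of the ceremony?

1859-11-04

Count 676 days after December 28, 1857:
Day-of-year of December 28, 1857: 362.
Day-of-year of November 4, 1859: 308.
1857 has 365 days, so 365 − 362 = 3 days remain in 1857.
Full years: 1858: 365. Sum = 365.
Total: 3 + 365 + 308 = 676 days.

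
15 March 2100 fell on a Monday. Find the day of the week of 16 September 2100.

Thursday

March 2100: 31 − 15 = 16 days remain.
Then April (30), May (31), June (30), July (31), August (31): 30 + 31 + 30 + 31 + 31 = 153 days.
September 1–16, 2100: 16 days.
Total: 16 + 153 + 16 = 185 days.
185 mod 7 = 3, so 3 days after Monday is Thursday.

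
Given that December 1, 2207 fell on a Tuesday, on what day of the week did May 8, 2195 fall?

Count forward from the earlier date (May 8, 2195) to the later (December 1, 2207):
From May 8, 2195 to May 8, 2207: 12 years, of which 2 contain a Feb 29 — 10×365 + 2×366 = 4382 days.
(2200 is not a leap year (divisible by 100 but not 400).)
May 2207: 31 − 8 = 23 days remain.
Then June (30), July (31), August (31), September (30), October (31), November (30): 30 + 31 + 31 + 30 + 31 + 30 = 183 days.
December 1, 2207: 1 day.
Residual: 207 days.
Total: 4589 days.
4589 mod 7 = 4, so 4 days before Tuesday is Friday.

Friday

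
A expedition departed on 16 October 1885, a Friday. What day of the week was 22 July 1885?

Count forward from the earlier date (July 22, 1885) to the later (October 16, 1885):
July 1885: 31 − 22 = 9 days remain.
Then August (31), September (30): 31 + 30 = 61 days.
October 1–16, 1885: 16 days.
Total: 9 + 61 + 16 = 86 days.
86 mod 7 = 2, so 2 days before Friday is Wednesday.

Wednesday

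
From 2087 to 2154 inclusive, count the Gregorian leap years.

16

Years divisible by 4: 2088, 2092, …, 2152 — 17 in all.
Of these, 2100 is divisible by 100 but not 400, so not leap.
Leap years: 17 − 1 = 16.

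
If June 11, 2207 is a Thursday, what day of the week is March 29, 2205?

Friday

Count forward from the earlier date (March 29, 2205) to the later (June 11, 2207):
March 29, 2205 → March 29, 2206: 365 days.
March 29, 2206 → March 29, 2207: 365 days.
March 2207: 31 − 29 = 2 days remain.
Then April (30), May (31): 30 + 31 = 61 days.
June 1–11, 2207: 11 days.
Residual: 74 days.
Total: 804 days.
804 mod 7 = 6, so 6 days before Thursday is Friday.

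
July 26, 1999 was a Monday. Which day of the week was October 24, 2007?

Wednesday

Day-of-year of July 26, 1999: 207.
Day-of-year of October 24, 2007: 297.
1999 has 365 days, so 365 − 207 = 158 days remain in 1999.
Full years 2000–2006: 5 common + 2 leap = 5×365 + 2×366 = 2557 days.
Total: 158 + 2557 + 297 = 3012 days.
3012 mod 7 = 2, so 2 days after Monday is Wednesday.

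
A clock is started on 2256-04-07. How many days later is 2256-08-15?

130

April 2256: 30 − 7 = 23 days remain.
Then May (31), June (30), July (31): 31 + 30 + 31 = 92 days.
August 1–15, 2256: 15 days.
Total: 23 + 92 + 15 = 130 days.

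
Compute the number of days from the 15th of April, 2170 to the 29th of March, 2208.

13862

Day-of-year of April 15, 2170: 105.
Day-of-year of March 29, 2208: 89.
2170 has 365 days, so 365 − 105 = 260 days remain in 2170.
Full years 2171–2207: 29 common + 8 leap = 29×365 + 8×366 = 13513 days.
Total: 260 + 13513 + 89 = 13862 days.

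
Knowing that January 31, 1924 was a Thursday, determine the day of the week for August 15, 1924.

January 1924: 31 − 31 = 0 days remain.
Then February 1924 (29), March (31), April (30), May (31), June (30), July (31): 29 + 31 + 30 + 31 + 30 + 31 = 182 days.
August 1–15, 1924: 15 days.
Total: 0 + 182 + 15 = 197 days.
197 mod 7 = 1, so 1 day after Thursday is Friday.

Friday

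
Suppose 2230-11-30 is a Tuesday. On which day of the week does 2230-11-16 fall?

Tuesday

Count forward from the earlier date (November 16, 2230) to the later (November 30, 2230):
Within November 2230: 30 − 16 = 14 days.
14 is a multiple of 7, so 2230-11-16 falls on the same weekday: Tuesday.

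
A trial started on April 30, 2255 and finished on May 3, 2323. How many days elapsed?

From April 30, 2255 to April 30, 2323: 68 years, of which 16 contain a Feb 29 — 52×365 + 16×366 = 24836 days.
(2300 is not a leap year (divisible by 100 but not 400).)
April 2323: 30 − 30 = 0 days remain.
May 1–3, 2323: 3 days.
Residual: 3 days.
Total: 24839 days.

24839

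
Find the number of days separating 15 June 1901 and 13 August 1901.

June 1901: 30 − 15 = 15 days remain.
Then July (31): 31 days.
August 1–13, 1901: 13 days.
Total: 15 + 31 + 13 = 59 days.

59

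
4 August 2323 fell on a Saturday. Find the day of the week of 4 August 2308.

Tuesday

Count forward from the earlier date (August 4, 2308) to the later (August 4, 2323):
Day-of-year of August 4, 2308: 217.
Day-of-year of August 4, 2323: 216.
2308 has 366 days, so 366 − 217 = 149 days remain in 2308.
Full years 2309–2322: 11 common + 3 leap = 11×365 + 3×366 = 5113 days.
Total: 149 + 5113 + 216 = 5478 days.
5478 mod 7 = 4, so 4 days before Saturday is Tuesday.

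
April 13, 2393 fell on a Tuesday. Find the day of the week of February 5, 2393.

Friday

Count forward from the earlier date (February 5, 2393) to the later (April 13, 2393):
February 2393: 28 − 5 = 23 days remain (2393 is not a leap year, so February has 28 days).
Then March (31): 31 days.
April 1–13, 2393: 13 days.
Total: 23 + 31 + 13 = 67 days.
67 mod 7 = 4, so 4 days before Tuesday is Friday.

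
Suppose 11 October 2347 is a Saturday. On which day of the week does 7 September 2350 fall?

October 11, 2347 → October 11, 2348: 366 days (2348 is a leap year).
October 11, 2348 → October 11, 2349: 365 days.
October 2349: 31 − 11 = 20 days remain.
Then 10 full months totalling 304 days.
September 1–7, 2350: 7 days.
Residual: 331 days.
Total: 1062 days.
1062 mod 7 = 5, so 5 days after Saturday is Thursday.

Thursday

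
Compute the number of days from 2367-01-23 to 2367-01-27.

Within January 2367: 27 − 23 = 4 days.

4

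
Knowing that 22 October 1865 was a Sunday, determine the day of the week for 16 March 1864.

Count forward from the earlier date (March 16, 1864) to the later (October 22, 1865):
Day-of-year of March 16, 1864: 76.
Day-of-year of October 22, 1865: 295.
1864 has 366 days, so 366 − 76 = 290 days remain in 1864.
Total: 290 + 295 = 585 days.
585 mod 7 = 4, so 4 days before Sunday is Wednesday.

Wednesday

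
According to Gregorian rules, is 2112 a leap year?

2112 is a leap year.

Yes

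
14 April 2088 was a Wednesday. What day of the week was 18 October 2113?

Wednesday

From April 14, 2088 to April 14, 2113: 25 years, of which 5 contain a Feb 29 — 20×365 + 5×366 = 9130 days.
(2100 is not a leap year (divisible by 100 but not 400).)
April 2113: 30 − 14 = 16 days remain.
Then May (31), June (30), July (31), August (31), September (30): 31 + 30 + 31 + 31 + 30 = 153 days.
October 1–18, 2113: 18 days.
Residual: 187 days.
Total: 9317 days.
9317 is a multiple of 7, so 18 October 2113 falls on the same weekday: Wednesday.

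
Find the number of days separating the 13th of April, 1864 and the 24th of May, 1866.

771

Day-of-year of April 13, 1864: 104.
Day-of-year of May 24, 1866: 144.
1864 has 366 days, so 366 − 104 = 262 days remain in 1864.
Full years: 1865: 365. Sum = 365.
Total: 262 + 365 + 144 = 771 days.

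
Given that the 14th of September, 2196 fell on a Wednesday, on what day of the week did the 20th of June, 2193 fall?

Count forward from the earlier date (June 20, 2193) to the later (September 14, 2196):
June 20, 2193 → June 20, 2194: 365 days.
June 20, 2194 → June 20, 2195: 365 days.
June 20, 2195 → June 20, 2196: 366 days (2196 is a leap year).
June 2196: 30 − 20 = 10 days remain.
Then July (31), August (31): 31 + 31 = 62 days.
September 1–14, 2196: 14 days.
Residual: 86 days.
Total: 1182 days.
1182 mod 7 = 6, so 6 days before Wednesday is Thursday.

Thursday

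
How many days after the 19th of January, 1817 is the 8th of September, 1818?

January 19, 1817 → January 19, 1818: 365 days.
January 1818: 31 − 19 = 12 days remain.
Then February 1818 (28), March (31), April (30), May (31), June (30), July (31), August (31): 28 + 31 + 30 + 31 + 30 + 31 + 31 = 212 days.
September 1–8, 1818: 8 days.
Residual: 232 days.
Total: 597 days.

597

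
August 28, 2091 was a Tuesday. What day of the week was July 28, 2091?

Count forward from the earlier date (July 28, 2091) to the later (August 28, 2091):
July 2091: 31 − 28 = 3 days remain.
August 1–28, 2091: 28 days.
Total: 3 + 28 = 31 days.
31 mod 7 = 3, so 3 days before Tuesday is Saturday.

Saturday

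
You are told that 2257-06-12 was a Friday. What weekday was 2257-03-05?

Count forward from the earlier date (March 5, 2257) to the later (June 12, 2257):
March 2257: 31 − 5 = 26 days remain.
Then April (30), May (31): 30 + 31 = 61 days.
June 1–12, 2257: 12 days.
Total: 26 + 61 + 12 = 99 days.
99 mod 7 = 1, so 1 day before Friday is Thursday.

Thursday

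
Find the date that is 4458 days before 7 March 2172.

23 December 2159

Count 4458 days before March 7, 2172:
Day-of-year of December 23, 2159: 357.
Day-of-year of March 7, 2172: 67.
2159 has 365 days, so 365 − 357 = 8 days remain in 2159.
Full years 2160–2171: 9 common + 3 leap = 9×365 + 3×366 = 4383 days.
Total: 8 + 4383 + 67 = 4458 days.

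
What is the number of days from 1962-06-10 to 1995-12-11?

From June 10, 1962 to June 10, 1995: 33 years, of which 8 contain a Feb 29 — 25×365 + 8×366 = 12053 days.
June 1995: 30 − 10 = 20 days remain.
Then July (31), August (31), September (30), October (31), November (30): 31 + 31 + 30 + 31 + 30 = 153 days.
December 1–11, 1995: 11 days.
Residual: 184 days.
Total: 12237 days.

12237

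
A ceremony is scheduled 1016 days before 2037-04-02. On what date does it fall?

2034-06-21

Count 1016 days before April 2, 2037:
Day-of-year of June 21, 2034: 172.
Day-of-year of April 2, 2037: 92.
2034 has 365 days, so 365 − 172 = 193 days remain in 2034.
Full years: 2035: 365; 2036: 366. Sum = 731.
Total: 193 + 731 + 92 = 1016 days.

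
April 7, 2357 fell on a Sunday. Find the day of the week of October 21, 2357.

April 2357: 30 − 7 = 23 days remain.
Then May (31), June (30), July (31), August (31), September (30): 31 + 30 + 31 + 31 + 30 = 153 days.
October 1–21, 2357: 21 days.
Total: 23 + 153 + 21 = 197 days.
197 mod 7 = 1, so 1 day after Sunday is Monday.

Monday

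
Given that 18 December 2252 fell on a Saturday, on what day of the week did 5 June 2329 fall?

Wednesday

Day-of-year of December 18, 2252: 353.
Day-of-year of June 5, 2329: 156.
2252 has 366 days, so 366 − 353 = 13 days remain in 2252.
Full years 2253–2328: 58 common + 18 leap = 58×365 + 18×366 = 27758 days.
Total: 13 + 27758 + 156 = 27927 days.
27927 mod 7 = 4, so 4 days after Saturday is Wednesday.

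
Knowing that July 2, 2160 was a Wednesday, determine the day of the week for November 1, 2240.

Day-of-year of July 2, 2160: 184.
Day-of-year of November 1, 2240: 306.
2160 has 366 days, so 366 − 184 = 182 days remain in 2160.
Full years 2161–2239: 61 common + 18 leap = 61×365 + 18×366 = 28853 days.
Total: 182 + 28853 + 306 = 29341 days.
29341 mod 7 = 4, so 4 days after Wednesday is Sunday.

Sunday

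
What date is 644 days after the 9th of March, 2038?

the 13th of December, 2039

Count 644 days after March 9, 2038:
Day-of-year of March 9, 2038: 68.
Day-of-year of December 13, 2039: 347.
2038 has 365 days, so 365 − 68 = 297 days remain in 2038.
Total: 297 + 347 = 644 days.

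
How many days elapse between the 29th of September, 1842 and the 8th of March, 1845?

891

Day-of-year of September 29, 1842: 272.
Day-of-year of March 8, 1845: 67.
1842 has 365 days, so 365 − 272 = 93 days remain in 1842.
Full years: 1843: 365; 1844: 366. Sum = 731.
Total: 93 + 731 + 67 = 891 days.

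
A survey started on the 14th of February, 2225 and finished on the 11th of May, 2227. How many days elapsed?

February 14, 2225 → February 14, 2226: 365 days.
February 14, 2226 → February 14, 2227: 365 days.
February 2227: 28 − 14 = 14 days remain (2227 is not a leap year, so February has 28 days).
Then March (31), April (30): 31 + 30 = 61 days.
May 1–11, 2227: 11 days.
Residual: 86 days.
Total: 816 days.

816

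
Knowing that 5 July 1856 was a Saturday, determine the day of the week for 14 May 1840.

Count forward from the earlier date (May 14, 1840) to the later (July 5, 1856):
From May 14, 1840 to May 14, 1856: 16 years, of which 4 contain a Feb 29 — 12×365 + 4×366 = 5844 days.
May 1856: 31 − 14 = 17 days remain.
Then June (30): 30 days.
July 1–5, 1856: 5 days.
Residual: 52 days.
Total: 5896 days.
5896 mod 7 = 2, so 2 days before Saturday is Thursday.

Thursday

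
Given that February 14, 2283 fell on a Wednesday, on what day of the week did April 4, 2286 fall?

Day-of-year of February 14, 2283: 45.
Day-of-year of April 4, 2286: 94.
2283 has 365 days, so 365 − 45 = 320 days remain in 2283.
Full years: 2284: 366; 2285: 365. Sum = 731.
Total: 320 + 731 + 94 = 1145 days.
1145 mod 7 = 4, so 4 days after Wednesday is Sunday.

Sunday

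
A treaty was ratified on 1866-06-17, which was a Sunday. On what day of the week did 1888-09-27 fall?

Day-of-year of June 17, 1866: 168.
Day-of-year of September 27, 1888: 271.
1866 has 365 days, so 365 − 168 = 197 days remain in 1866.
Full years 1867–1887: 16 common + 5 leap = 16×365 + 5×366 = 7670 days.
Total: 197 + 7670 + 271 = 8138 days.
8138 mod 7 = 4, so 4 days after Sunday is Thursday.

Thursday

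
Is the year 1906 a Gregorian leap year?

1906 is not a leap year.

No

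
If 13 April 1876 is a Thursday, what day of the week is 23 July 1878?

Tuesday

April 13, 1876 → April 13, 1877: 365 days.
April 13, 1877 → April 13, 1878: 365 days.
April 1878: 30 − 13 = 17 days remain.
Then May (31), June (30): 31 + 30 = 61 days.
July 1–23, 1878: 23 days.
Residual: 101 days.
Total: 831 days.
831 mod 7 = 5, so 5 days after Thursday is Tuesday.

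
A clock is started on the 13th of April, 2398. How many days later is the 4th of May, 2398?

April 2398: 30 − 13 = 17 days remain.
May 1–4, 2398: 4 days.
Total: 17 + 4 = 21 days.

21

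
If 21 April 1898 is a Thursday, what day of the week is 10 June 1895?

Monday

Count forward from the earlier date (June 10, 1895) to the later (April 21, 1898):
June 10, 1895 → June 10, 1896: 366 days (1896 is a leap year).
June 10, 1896 → June 10, 1897: 365 days.
June 1897: 30 − 10 = 20 days remain.
Then 9 full months totalling 274 days.
April 1–21, 1898: 21 days.
Residual: 315 days.
Total: 1046 days.
1046 mod 7 = 3, so 3 days before Thursday is Monday.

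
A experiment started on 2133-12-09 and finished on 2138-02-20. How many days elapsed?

1534

December 9, 2133 → December 9, 2134: 365 days.
December 9, 2134 → December 9, 2135: 365 days.
December 9, 2135 → December 9, 2136: 366 days (2136 is a leap year).
December 9, 2136 → December 9, 2137: 365 days.
December 2137: 31 − 9 = 22 days remain.
Then January (31): 31 days.
February 1–20, 2138: 20 days (2138 is not a leap year).
Residual: 73 days.
Total: 1534 days.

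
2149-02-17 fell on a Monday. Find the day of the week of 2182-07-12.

Friday

From February 17, 2149 to February 17, 2182: 33 years, of which 8 contain a Feb 29 — 25×365 + 8×366 = 12053 days.
February 2182: 28 − 17 = 11 days remain (2182 is not a leap year, so February has 28 days).
Then March (31), April (30), May (31), June (30): 31 + 30 + 31 + 30 = 122 days.
July 1–12, 2182: 12 days.
Residual: 145 days.
Total: 12198 days.
12198 mod 7 = 4, so 4 days after Monday is Friday.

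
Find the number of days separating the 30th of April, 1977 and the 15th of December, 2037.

22144

Day-of-year of April 30, 1977: 120.
Day-of-year of December 15, 2037: 349.
1977 has 365 days, so 365 − 120 = 245 days remain in 1977.
Full years 1978–2036: 44 common + 15 leap = 44×365 + 15×366 = 21550 days.
Total: 245 + 21550 + 349 = 22144 days.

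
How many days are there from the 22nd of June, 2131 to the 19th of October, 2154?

From June 22, 2131 to June 22, 2154: 23 years, of which 6 contain a Feb 29 — 17×365 + 6×366 = 8401 days.
June 2154: 30 − 22 = 8 days remain.
Then July (31), August (31), September (30): 31 + 31 + 30 = 92 days.
October 1–19, 2154: 19 days.
Residual: 119 days.
Total: 8520 days.

8520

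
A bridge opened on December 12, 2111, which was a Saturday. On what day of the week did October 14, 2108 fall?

Sunday

Count forward from the earlier date (October 14, 2108) to the later (December 12, 2111):
October 14, 2108 → October 14, 2109: 365 days.
October 14, 2109 → October 14, 2110: 365 days.
October 14, 2110 → October 14, 2111: 365 days.
October 2111: 31 − 14 = 17 days remain.
Then November (30): 30 days.
December 1–12, 2111: 12 days.
Residual: 59 days.
Total: 1154 days.
1154 mod 7 = 6, so 6 days before Saturday is Sunday.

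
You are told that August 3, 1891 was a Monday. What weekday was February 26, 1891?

Count forward from the earlier date (February 26, 1891) to the later (August 3, 1891):
February 1891: 28 − 26 = 2 days remain (1891 is not a leap year, so February has 28 days).
Then March (31), April (30), May (31), June (30), July (31): 31 + 30 + 31 + 30 + 31 = 153 days.
August 1–3, 1891: 3 days.
Total: 2 + 153 + 3 = 158 days.
158 mod 7 = 4, so 4 days before Monday is Thursday.

Thursday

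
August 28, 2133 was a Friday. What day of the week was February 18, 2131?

Sunday

Count forward from the earlier date (February 18, 2131) to the later (August 28, 2133):
February 2131: 28 − 18 = 10 days remain (2131 is not a leap year, so February has 28 days).
Then 29 full months totalling 884 days.
August 1–28, 2133: 28 days.
Total: 10 + 884 + 28 = 922 days.
922 mod 7 = 5, so 5 days before Friday is Sunday.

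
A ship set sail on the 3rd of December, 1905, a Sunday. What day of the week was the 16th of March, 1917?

From December 3, 1905 to December 3, 1916: 11 years, of which 3 contain a Feb 29 — 8×365 + 3×366 = 4018 days.
December 1916: 31 − 3 = 28 days remain.
Then January (31), February 1917 (28): 31 + 28 = 59 days.
March 1–16, 1917: 16 days.
Residual: 103 days.
Total: 4121 days.
4121 mod 7 = 5, so 5 days after Sunday is Friday.

Friday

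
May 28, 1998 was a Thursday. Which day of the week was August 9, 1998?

Sunday

May 1998: 31 − 28 = 3 days remain.
Then June (30), July (31): 30 + 31 = 61 days.
August 1–9, 1998: 9 days.
Total: 3 + 61 + 9 = 73 days.
73 mod 7 = 3, so 3 days after Thursday is Sunday.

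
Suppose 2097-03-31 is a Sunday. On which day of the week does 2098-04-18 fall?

Friday

March 31, 2097 → March 31, 2098: 365 days.
March 2098: 31 − 31 = 0 days remain.
April 1–18, 2098: 18 days.
Residual: 18 days.
Total: 383 days.
383 mod 7 = 5, so 5 days after Sunday is Friday.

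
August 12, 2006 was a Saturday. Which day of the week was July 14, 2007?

Saturday

August 2006: 31 − 12 = 19 days remain.
Then 10 full months totalling 303 days.
July 1–14, 2007: 14 days.
Total: 19 + 303 + 14 = 336 days.
336 is a multiple of 7, so July 14, 2007 falls on the same weekday: Saturday.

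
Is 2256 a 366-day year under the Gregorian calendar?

Yes

2256 is a leap year.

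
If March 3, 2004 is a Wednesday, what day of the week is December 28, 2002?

Saturday

Count forward from the earlier date (December 28, 2002) to the later (March 3, 2004):
December 28, 2002 → December 28, 2003: 365 days.
December 2003: 31 − 28 = 3 days remain.
Then January (31), February 2004 (29): 31 + 29 = 60 days.
March 1–3, 2004: 3 days.
Residual: 66 days.
Total: 431 days.
431 mod 7 = 4, so 4 days before Wednesday is Saturday.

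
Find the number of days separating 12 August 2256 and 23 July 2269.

4728

Day-of-year of August 12, 2256: 225.
Day-of-year of July 23, 2269: 204.
2256 has 366 days, so 366 − 225 = 141 days remain in 2256.
Full years 2257–2268: 9 common + 3 leap = 9×365 + 3×366 = 4383 days.
Total: 141 + 4383 + 204 = 4728 days.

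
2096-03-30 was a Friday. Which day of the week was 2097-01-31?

March 2096: 31 − 30 = 1 day remains.
Then 9 full months totalling 275 days.
January 1–31, 2097: 31 days.
Residual: 307 days.
Total: 307 days.
307 mod 7 = 6, so 6 days after Friday is Thursday.

Thursday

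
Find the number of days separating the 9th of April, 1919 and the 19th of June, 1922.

Day-of-year of April 9, 1919: 99.
Day-of-year of June 19, 1922: 170.
1919 has 365 days, so 365 − 99 = 266 days remain in 1919.
Full years: 1920: 366; 1921: 365. Sum = 731.
Total: 266 + 731 + 170 = 1167 days.

1167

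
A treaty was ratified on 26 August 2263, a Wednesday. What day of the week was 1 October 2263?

Thursday

August 2263: 31 − 26 = 5 days remain.
Then September (30): 30 days.
October 1, 2263: 1 day.
Total: 5 + 30 + 1 = 36 days.
36 mod 7 = 1, so 1 day after Wednesday is Thursday.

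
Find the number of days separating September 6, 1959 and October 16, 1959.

September 1959: 30 − 6 = 24 days remain.
October 1–16, 1959: 16 days.
Total: 24 + 16 = 40 days.

40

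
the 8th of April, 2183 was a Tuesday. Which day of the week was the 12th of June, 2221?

Tuesday

Day-of-year of April 8, 2183: 98.
Day-of-year of June 12, 2221: 163.
2183 has 365 days, so 365 − 98 = 267 days remain in 2183.
Full years 2184–2220: 28 common + 9 leap = 28×365 + 9×366 = 13514 days.
Total: 267 + 13514 + 163 = 13944 days.
13944 is a multiple of 7, so the 12th of June, 2221 falls on the same weekday: Tuesday.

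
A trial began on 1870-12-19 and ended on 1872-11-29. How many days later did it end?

711

December 19, 1870 → December 19, 1871: 365 days.
December 1871: 31 − 19 = 12 days remain.
Then 10 full months totalling 305 days.
November 1–29, 1872: 29 days.
Residual: 346 days.
Total: 711 days.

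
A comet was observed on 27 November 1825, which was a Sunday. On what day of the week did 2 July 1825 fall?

Saturday

Count forward from the earlier date (July 2, 1825) to the later (November 27, 1825):
July 1825: 31 − 2 = 29 days remain.
Then August (31), September (30), October (31): 31 + 30 + 31 = 92 days.
November 1–27, 1825: 27 days.
Total: 29 + 92 + 27 = 148 days.
148 mod 7 = 1, so 1 day before Sunday is Saturday.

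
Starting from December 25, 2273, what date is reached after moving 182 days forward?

June 25, 2274

Count 182 days after December 25, 2273:
December 2273: 31 − 25 = 6 days remain.
Then January (31), February 2274 (28), March (31), April (30), May (31): 31 + 28 + 31 + 30 + 31 = 151 days.
June 1–25, 2274: 25 days.
Total: 6 + 151 + 25 = 182 days.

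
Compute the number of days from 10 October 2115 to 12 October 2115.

2

Within October 2115: 12 − 10 = 2 days.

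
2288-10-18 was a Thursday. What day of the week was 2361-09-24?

Day-of-year of October 18, 2288: 292.
Day-of-year of September 24, 2361: 267.
2288 has 366 days, so 366 − 292 = 74 days remain in 2288.
Full years 2289–2360: 55 common + 17 leap = 55×365 + 17×366 = 26297 days.
Total: 74 + 26297 + 267 = 26638 days.
26638 mod 7 = 3, so 3 days after Thursday is Sunday.

Sunday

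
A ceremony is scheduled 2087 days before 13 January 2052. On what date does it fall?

27 April 2046

Count 2087 days before January 13, 2052:
Day-of-year of April 27, 2046: 117.
Day-of-year of January 13, 2052: 13.
2046 has 365 days, so 365 − 117 = 248 days remain in 2046.
Full years: 2047: 365; 2048: 366; 2049: 365; 2050: 365; 2051: 365. Sum = 1826.
Total: 248 + 1826 + 13 = 2087 days.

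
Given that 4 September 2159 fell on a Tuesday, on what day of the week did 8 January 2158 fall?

Sunday

Count forward from the earlier date (January 8, 2158) to the later (September 4, 2159):
January 8, 2158 → January 8, 2159: 365 days.
January 2159: 31 − 8 = 23 days remain.
Then February 2159 (28), March (31), April (30), May (31), June (30), July (31), August (31): 28 + 31 + 30 + 31 + 30 + 31 + 31 = 212 days.
September 1–4, 2159: 4 days.
Residual: 239 days.
Total: 604 days.
604 mod 7 = 2, so 2 days before Tuesday is Sunday.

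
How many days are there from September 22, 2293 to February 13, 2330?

Day-of-year of September 22, 2293: 265.
Day-of-year of February 13, 2330: 44.
2293 has 365 days, so 365 − 265 = 100 days remain in 2293.
Full years 2294–2329: 28 common + 8 leap = 28×365 + 8×366 = 13148 days.
Total: 100 + 13148 + 44 = 13292 days.

13292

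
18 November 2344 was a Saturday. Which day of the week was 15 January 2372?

From November 18, 2344 to November 18, 2371: 27 years, of which 6 contain a Feb 29 — 21×365 + 6×366 = 9861 days.
November 2371: 30 − 18 = 12 days remain.
Then December (31): 31 days.
January 1–15, 2372: 15 days.
Residual: 58 days.
Total: 9919 days.
9919 is a multiple of 7, so 15 January 2372 falls on the same weekday: Saturday.

Saturday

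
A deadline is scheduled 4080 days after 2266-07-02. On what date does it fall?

2277-09-02

Count 4080 days after July 2, 2266:
From July 2, 2266 to July 2, 2277: 11 years, of which 3 contain a Feb 29 — 8×365 + 3×366 = 4018 days.
July 2277: 31 − 2 = 29 days remain.
Then August (31): 31 days.
September 1–2, 2277: 2 days.
Residual: 62 days.
Total: 4080 days.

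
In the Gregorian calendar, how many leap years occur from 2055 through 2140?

Years divisible by 4: 2056, 2060, …, 2140 — 22 in all.
Of these, 2100 is divisible by 100 but not 400, so not leap.
Leap years: 22 − 1 = 21.

21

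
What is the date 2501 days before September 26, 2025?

November 21, 2018

Count 2501 days before September 26, 2025:
Day-of-year of November 21, 2018: 325.
Day-of-year of September 26, 2025: 269.
2018 has 365 days, so 365 − 325 = 40 days remain in 2018.
Full years: 2019: 365; 2020: 366; 2021: 365; 2022: 365; 2023: 365; 2024: 366. Sum = 2192.
Total: 40 + 2192 + 269 = 2501 days.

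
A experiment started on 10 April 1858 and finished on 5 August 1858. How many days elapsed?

117

April 1858: 30 − 10 = 20 days remain.
Then May (31), June (30), July (31): 31 + 30 + 31 = 92 days.
August 1–5, 1858: 5 days.
Total: 20 + 92 + 5 = 117 days.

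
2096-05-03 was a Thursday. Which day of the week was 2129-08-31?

From May 3, 2096 to May 3, 2129: 33 years, of which 7 contain a Feb 29 — 26×365 + 7×366 = 12052 days.
(2100 is not a leap year (divisible by 100 but not 400).)
May 2129: 31 − 3 = 28 days remain.
Then June (30), July (31): 30 + 31 = 61 days.
August 1–31, 2129: 31 days.
Residual: 120 days.
Total: 12172 days.
12172 mod 7 = 6, so 6 days after Thursday is Wednesday.

Wednesday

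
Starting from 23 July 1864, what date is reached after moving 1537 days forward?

7 October 1868

Count 1537 days after July 23, 1864:
July 23, 1864 → July 23, 1865: 365 days.
July 23, 1865 → July 23, 1866: 365 days.
July 23, 1866 → July 23, 1867: 365 days.
July 23, 1867 → July 23, 1868: 366 days (1868 is a leap year).
July 1868: 31 − 23 = 8 days remain.
Then August (31), September (30): 31 + 30 = 61 days.
October 1–7, 1868: 7 days.
Residual: 76 days.
Total: 1537 days.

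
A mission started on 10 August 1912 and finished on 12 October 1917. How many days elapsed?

August 10, 1912 → August 10, 1913: 365 days.
August 10, 1913 → August 10, 1914: 365 days.
August 10, 1914 → August 10, 1915: 365 days.
August 10, 1915 → August 10, 1916: 366 days (1916 is a leap year).
August 10, 1916 → August 10, 1917: 365 days.
August 1917: 31 − 10 = 21 days remain.
Then September (30): 30 days.
October 1–12, 1917: 12 days.
Residual: 63 days.
Total: 1889 days.

1889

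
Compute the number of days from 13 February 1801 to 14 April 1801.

60

February 1801: 28 − 13 = 15 days remain (1801 is not a leap year, so February has 28 days).
Then March (31): 31 days.
April 1–14, 1801: 14 days.
Total: 15 + 31 + 14 = 60 days.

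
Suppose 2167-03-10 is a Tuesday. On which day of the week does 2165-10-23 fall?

Count forward from the earlier date (October 23, 2165) to the later (March 10, 2167):
Day-of-year of October 23, 2165: 296.
Day-of-year of March 10, 2167: 69.
2165 has 365 days, so 365 − 296 = 69 days remain in 2165.
Full years: 2166: 365. Sum = 365.
Total: 69 + 365 + 69 = 503 days.
503 mod 7 = 6, so 6 days before Tuesday is Wednesday.

Wednesday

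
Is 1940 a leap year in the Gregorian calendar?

Yes

1940 is a leap year.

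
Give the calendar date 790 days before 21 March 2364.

21 January 2362

Count 790 days before March 21, 2364:
January 2362: 31 − 21 = 10 days remain.
Then 25 full months totalling 759 days.
March 1–21, 2364: 21 days.
Total: 10 + 759 + 21 = 790 days.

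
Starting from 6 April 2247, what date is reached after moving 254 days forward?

16 December 2247

Count 254 days after April 6, 2247:
April 2247: 30 − 6 = 24 days remain.
Then May (31), June (30), July (31), August (31), September (30), October (31), November (30): 31 + 30 + 31 + 31 + 30 + 31 + 30 = 214 days.
December 1–16, 2247: 16 days.
Total: 24 + 214 + 16 = 254 days.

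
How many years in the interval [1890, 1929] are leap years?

Years divisible by 4 in [1890, 1929]: 1892, 1896, 1900, 1904, 1908, 1912, 1916, 1920, 1924, 1928.
Of these, 1900 is divisible by 100 but not 400, so not leap.
Leap years: 10 − 1 = 9.

9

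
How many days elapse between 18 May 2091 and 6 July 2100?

3336

Day-of-year of May 18, 2091: 138.
Day-of-year of July 6, 2100: 187.
2091 has 365 days, so 365 − 138 = 227 days remain in 2091.
Full years 2092–2099: 6 common + 2 leap = 6×365 + 2×366 = 2922 days.
Total: 227 + 2922 + 187 = 3336 days.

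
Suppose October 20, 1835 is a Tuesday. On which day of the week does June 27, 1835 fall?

Count forward from the earlier date (June 27, 1835) to the later (October 20, 1835):
June 1835: 30 − 27 = 3 days remain.
Then July (31), August (31), September (30): 31 + 31 + 30 = 92 days.
October 1–20, 1835: 20 days.
Total: 3 + 92 + 20 = 115 days.
115 mod 7 = 3, so 3 days before Tuesday is Saturday.

Saturday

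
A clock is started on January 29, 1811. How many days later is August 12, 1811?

January 1811: 31 − 29 = 2 days remain.
Then February 1811 (28), March (31), April (30), May (31), June (30), July (31): 28 + 31 + 30 + 31 + 30 + 31 = 181 days.
August 1–12, 1811: 12 days.
Total: 2 + 181 + 12 = 195 days.

195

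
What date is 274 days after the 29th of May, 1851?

the 27th of February, 1852

Count 274 days after May 29, 1851:
Day-of-year of May 29, 1851: 149.
Day-of-year of February 27, 1852: 58.
1851 has 365 days, so 365 − 149 = 216 days remain in 1851.
Total: 216 + 58 = 274 days.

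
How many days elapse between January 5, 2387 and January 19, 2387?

Within January 2387: 19 − 5 = 14 days.

14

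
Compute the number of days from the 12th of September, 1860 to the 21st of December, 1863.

Day-of-year of September 12, 1860: 256.
Day-of-year of December 21, 1863: 355.
1860 has 366 days, so 366 − 256 = 110 days remain in 1860.
Full years: 1861: 365; 1862: 365. Sum = 730.
Total: 110 + 730 + 355 = 1195 days.

1195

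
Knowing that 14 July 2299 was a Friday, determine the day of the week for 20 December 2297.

Count forward from the earlier date (December 20, 2297) to the later (July 14, 2299):
Day-of-year of December 20, 2297: 354.
Day-of-year of July 14, 2299: 195.
2297 has 365 days, so 365 − 354 = 11 days remain in 2297.
Full years: 2298: 365. Sum = 365.
Total: 11 + 365 + 195 = 571 days.
571 mod 7 = 4, so 4 days before Friday is Monday.

Monday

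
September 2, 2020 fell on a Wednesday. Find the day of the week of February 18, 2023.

Day-of-year of September 2, 2020: 246.
Day-of-year of February 18, 2023: 49.
2020 has 366 days, so 366 − 246 = 120 days remain in 2020.
Full years: 2021: 365; 2022: 365. Sum = 730.
Total: 120 + 730 + 49 = 899 days.
899 mod 7 = 3, so 3 days after Wednesday is Saturday.

Saturday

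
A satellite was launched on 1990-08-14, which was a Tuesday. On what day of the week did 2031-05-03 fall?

Saturday

Day-of-year of August 14, 1990: 226.
Day-of-year of May 3, 2031: 123.
1990 has 365 days, so 365 − 226 = 139 days remain in 1990.
Full years 1991–2030: 30 common + 10 leap = 30×365 + 10×366 = 14610 days.
Total: 139 + 14610 + 123 = 14872 days.
14872 mod 7 = 4, so 4 days after Tuesday is Saturday.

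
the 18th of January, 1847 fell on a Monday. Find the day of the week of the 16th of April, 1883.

Monday

From January 18, 1847 to January 18, 1883: 36 years, of which 9 contain a Feb 29 — 27×365 + 9×366 = 13149 days.
January 1883: 31 − 18 = 13 days remain.
Then February 1883 (28), March (31): 28 + 31 = 59 days.
April 1–16, 1883: 16 days.
Residual: 88 days.
Total: 13237 days.
13237 is a multiple of 7, so the 16th of April, 1883 falls on the same weekday: Monday.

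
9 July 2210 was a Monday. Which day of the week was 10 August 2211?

Saturday

July 9, 2210 → July 9, 2211: 365 days.
July 2211: 31 − 9 = 22 days remain.
August 1–10, 2211: 10 days.
Residual: 32 days.
Total: 397 days.
397 mod 7 = 5, so 5 days after Monday is Saturday.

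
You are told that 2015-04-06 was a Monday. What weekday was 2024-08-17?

From April 6, 2015 to April 6, 2024: 9 years, of which 3 contain a Feb 29 — 6×365 + 3×366 = 3288 days.
April 2024: 30 − 6 = 24 days remain.
Then May (31), June (30), July (31): 31 + 30 + 31 = 92 days.
August 1–17, 2024: 17 days.
Residual: 133 days.
Total: 3421 days.
3421 mod 7 = 5, so 5 days after Monday is Saturday.

Saturday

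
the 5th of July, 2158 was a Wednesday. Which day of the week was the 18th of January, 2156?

Count forward from the earlier date (January 18, 2156) to the later (July 5, 2158):
January 18, 2156 → January 18, 2157: 366 days (2156 is a leap year).
January 18, 2157 → January 18, 2158: 365 days.
January 2158: 31 − 18 = 13 days remain.
Then February 2158 (28), March (31), April (30), May (31), June (30): 28 + 31 + 30 + 31 + 30 = 150 days.
July 1–5, 2158: 5 days.
Residual: 168 days.
Total: 899 days.
899 mod 7 = 3, so 3 days before Wednesday is Sunday.

Sunday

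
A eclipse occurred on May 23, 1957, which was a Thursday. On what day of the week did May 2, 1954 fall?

Count forward from the earlier date (May 2, 1954) to the later (May 23, 1957):
Day-of-year of May 2, 1954: 122.
Day-of-year of May 23, 1957: 143.
1954 has 365 days, so 365 − 122 = 243 days remain in 1954.
Full years: 1955: 365; 1956: 366. Sum = 731.
Total: 243 + 731 + 143 = 1117 days.
1117 mod 7 = 4, so 4 days before Thursday is Sunday.

Sunday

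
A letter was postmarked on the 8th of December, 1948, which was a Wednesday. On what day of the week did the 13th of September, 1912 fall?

Count forward from the earlier date (September 13, 1912) to the later (December 8, 1948):
From September 13, 1912 to September 13, 1948: 36 years, of which 9 contain a Feb 29 — 27×365 + 9×366 = 13149 days.
September 1948: 30 − 13 = 17 days remain.
Then October (31), November (30): 31 + 30 = 61 days.
December 1–8, 1948: 8 days.
Residual: 86 days.
Total: 13235 days.
13235 mod 7 = 5, so 5 days before Wednesday is Friday.

Friday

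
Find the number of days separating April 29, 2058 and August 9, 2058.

April 2058: 30 − 29 = 1 day remains.
Then May (31), June (30), July (31): 31 + 30 + 31 = 92 days.
August 1–9, 2058: 9 days.
Total: 1 + 92 + 9 = 102 days.

102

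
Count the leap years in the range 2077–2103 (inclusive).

Years divisible by 4 in [2077, 2103]: 2080, 2084, 2088, 2092, 2096, 2100.
Of these, 2100 is divisible by 100 but not 400, so not leap.
Leap years: 6 − 1 = 5.

5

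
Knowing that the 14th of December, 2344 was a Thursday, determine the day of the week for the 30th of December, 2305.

Count forward from the earlier date (December 30, 2305) to the later (December 14, 2344):
Day-of-year of December 30, 2305: 364.
Day-of-year of December 14, 2344: 349.
2305 has 365 days, so 365 − 364 = 1 days remain in 2305.
Full years 2306–2343: 29 common + 9 leap = 29×365 + 9×366 = 13879 days.
Total: 1 + 13879 + 349 = 14229 days.
14229 mod 7 = 5, so 5 days before Thursday is Saturday.

Saturday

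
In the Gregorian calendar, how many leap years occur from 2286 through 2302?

Years divisible by 4 in [2286, 2302]: 2288, 2292, 2296, 2300.
Of these, 2300 is divisible by 100 but not 400, so not leap.
Leap years: 4 − 1 = 3.

3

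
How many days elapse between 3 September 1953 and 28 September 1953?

Within September 1953: 28 − 3 = 25 days.

25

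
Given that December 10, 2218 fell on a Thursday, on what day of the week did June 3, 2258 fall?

Day-of-year of December 10, 2218: 344.
Day-of-year of June 3, 2258: 154.
2218 has 365 days, so 365 − 344 = 21 days remain in 2218.
Full years 2219–2257: 29 common + 10 leap = 29×365 + 10×366 = 14245 days.
Total: 21 + 14245 + 154 = 14420 days.
14420 is a multiple of 7, so June 3, 2258 falls on the same weekday: Thursday.

Thursday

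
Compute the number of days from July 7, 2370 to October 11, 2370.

96

July 2370: 31 − 7 = 24 days remain.
Then August (31), September (30): 31 + 30 = 61 days.
October 1–11, 2370: 11 days.
Total: 24 + 61 + 11 = 96 days.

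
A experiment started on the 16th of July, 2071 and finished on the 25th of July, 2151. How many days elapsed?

Day-of-year of July 16, 2071: 197.
Day-of-year of July 25, 2151: 206.
2071 has 365 days, so 365 − 197 = 168 days remain in 2071.
Full years 2072–2150: 60 common + 19 leap = 60×365 + 19×366 = 28854 days.
Total: 168 + 28854 + 206 = 29228 days.

29228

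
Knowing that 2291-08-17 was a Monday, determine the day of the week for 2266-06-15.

Friday

Count forward from the earlier date (June 15, 2266) to the later (August 17, 2291):
From June 15, 2266 to June 15, 2291: 25 years, of which 6 contain a Feb 29 — 19×365 + 6×366 = 9131 days.
June 2291: 30 − 15 = 15 days remain.
Then July (31): 31 days.
August 1–17, 2291: 17 days.
Residual: 63 days.
Total: 9194 days.
9194 mod 7 = 3, so 3 days before Monday is Friday.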